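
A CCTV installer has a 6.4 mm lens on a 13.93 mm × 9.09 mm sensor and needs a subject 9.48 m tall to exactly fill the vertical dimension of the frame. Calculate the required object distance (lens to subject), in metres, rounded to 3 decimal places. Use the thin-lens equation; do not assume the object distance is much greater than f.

W: 9.48 m = 9480 mm.
Magnification m = h/W = dᵢ/dₒ; combined with 1/f = 1/dₒ + 1/dᵢ this gives dₒ = f·(1 + W/h).
dₒ = 6.4 mm × (1 + 9480/9.09) = 6.4 × 1043.9043 ≈ 6680.987 mm = 6.68099 m.

6.681 m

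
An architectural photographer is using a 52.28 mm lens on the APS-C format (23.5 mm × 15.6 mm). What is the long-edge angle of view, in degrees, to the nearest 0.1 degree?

25.3°

Angle of view α = 2·arctan(w/2f) with w = 23.5 mm and f = 52.28 mm.
w/2f = 0.22475; arctan(0.22475) ≈ 12.6668°, so α ≈ 25.3336°.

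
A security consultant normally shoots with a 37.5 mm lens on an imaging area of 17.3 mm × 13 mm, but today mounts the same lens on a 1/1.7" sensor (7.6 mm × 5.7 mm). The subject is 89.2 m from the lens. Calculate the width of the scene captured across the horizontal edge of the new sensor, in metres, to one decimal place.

18.1 m

The focal length stays 37.5 mm; the relevant sensor dimension is now w = 7.6 mm. Object distance dₒ = 89.2 m = 89200 mm.
Thin-lens field width W = w·(dₒ − f)/f = 7.6 × (89200 − 37.5)/37.5 ≈ 18070.267 mm = 18.0703 m.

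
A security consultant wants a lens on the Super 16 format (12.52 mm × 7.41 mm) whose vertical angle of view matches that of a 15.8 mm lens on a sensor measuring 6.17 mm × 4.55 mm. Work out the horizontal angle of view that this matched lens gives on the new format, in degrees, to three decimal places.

Equal vertical AOV ⇒ f₂ = f₁ · 7.41/4.55 = 15.8 × 1.62857 ≈ 25.7314 mm.
Horizontal AOV on the new format = 2·arctan(12.52 / (2 × 25.7314)) = 2·arctan(0.24328) ≈ 27.3468°.

27.347°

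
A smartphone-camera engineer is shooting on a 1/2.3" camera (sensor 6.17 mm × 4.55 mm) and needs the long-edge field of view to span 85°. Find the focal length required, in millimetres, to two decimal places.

From α = 2·arctan(w/2f) we get f = w / (2·tan(α/2)).
With w = 6.17 mm and α/2 = 42.5°, tan(α/2) ≈ 0.91633, so f ≈ 6.17 / 1.83266 ≈ 3.3667 mm.

3.37 mm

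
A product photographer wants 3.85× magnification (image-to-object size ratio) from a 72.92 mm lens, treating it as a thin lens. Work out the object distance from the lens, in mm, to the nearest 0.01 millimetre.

With m = dᵢ/dₒ and 1/f = 1/dₒ + 1/dᵢ, substituting dᵢ = m·dₒ gives 1/f = (1 + 1/m)/dₒ, hence dₒ = f·(1 + 1/m).
dₒ = 72.92 × (1 + 1/3.85) = 72.92 × 1.25974 ≈ 91.860 mm.

91.86 mm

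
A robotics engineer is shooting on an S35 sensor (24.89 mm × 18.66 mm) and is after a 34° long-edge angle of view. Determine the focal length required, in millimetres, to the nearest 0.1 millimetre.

From α = 2·arctan(w/2f) we get f = w / (2·tan(α/2)).
With w = 24.89 mm and α/2 = 17°, tan(α/2) ≈ 0.30573, so f ≈ 24.89 / 0.61146 ≈ 40.7058 mm.

40.7 mm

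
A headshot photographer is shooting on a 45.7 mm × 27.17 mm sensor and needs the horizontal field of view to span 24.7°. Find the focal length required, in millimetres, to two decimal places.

104.36 mm

From α = 2·arctan(w/2f) we get f = w / (2·tan(α/2)).
With w = 45.7 mm and α/2 = 12.35°, tan(α/2) ≈ 0.21895, so f ≈ 45.7 / 0.43790 ≈ 104.3619 mm.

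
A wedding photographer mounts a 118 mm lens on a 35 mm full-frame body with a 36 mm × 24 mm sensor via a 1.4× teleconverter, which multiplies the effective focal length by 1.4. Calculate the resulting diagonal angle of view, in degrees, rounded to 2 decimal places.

Effective focal length f = 118 × 1.4 = 165.2 mm.
Sensor diagonal = √(36² + 24²) = √1872.0000 ≈ 43.2666 mm.
α = 2·arctan(43.267 / (2 × 165.2)) = 2·arctan(0.13095) ≈ 14.9211°.

14.92°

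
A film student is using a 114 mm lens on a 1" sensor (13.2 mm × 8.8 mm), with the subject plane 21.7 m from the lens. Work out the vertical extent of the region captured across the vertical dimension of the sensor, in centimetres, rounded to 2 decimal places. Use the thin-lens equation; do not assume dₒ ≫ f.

166.63 cm

dₒ: 21.7 m = 21700 mm.
Similar triangles through the lens centre give W/dₒ = h/dᵢ; with 1/f = 1/dₒ + 1/dᵢ this gives W = h·(dₒ − f)/f.
W = 8.8 mm × (21700 − 114) / 114 = 8.8 × 189.3509 ≈ 1666.288 mm = 166.629 cm.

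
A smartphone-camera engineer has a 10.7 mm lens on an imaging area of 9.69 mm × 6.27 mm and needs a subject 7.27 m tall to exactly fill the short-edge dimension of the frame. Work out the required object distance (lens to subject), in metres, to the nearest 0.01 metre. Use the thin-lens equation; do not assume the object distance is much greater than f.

12.42 m

W: 7.27 m = 7270 mm.
Magnification m = h/W = dᵢ/dₒ; combined with 1/f = 1/dₒ + 1/dᵢ this gives dₒ = f·(1 + W/h).
dₒ = 10.7 mm × (1 + 7270/6.27) = 10.7 × 1160.4896 ≈ 12417.239 mm = 12.4172 m.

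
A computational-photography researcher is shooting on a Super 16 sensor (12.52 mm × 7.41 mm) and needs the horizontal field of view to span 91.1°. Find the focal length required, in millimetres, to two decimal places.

From α = 2·arctan(w/2f) we get f = w / (2·tan(α/2)).
With w = 12.52 mm and α/2 = 45.55°, tan(α/2) ≈ 1.01939, so f ≈ 12.52 / 2.03877 ≈ 6.1410 mm.

6.14 mm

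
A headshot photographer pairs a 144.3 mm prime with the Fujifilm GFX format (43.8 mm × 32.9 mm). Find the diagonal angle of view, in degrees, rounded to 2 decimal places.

Sensor diagonal = √(43.8² + 32.9²) = √3000.8500 ≈ 54.7800 mm.
Angle of view α = 2·arctan(d/2f) with d = 54.7800 mm and f = 144.3 mm.
d/2f = 0.18981; arctan(0.18981) ≈ 10.7476°, so α ≈ 21.4952°.

21.50°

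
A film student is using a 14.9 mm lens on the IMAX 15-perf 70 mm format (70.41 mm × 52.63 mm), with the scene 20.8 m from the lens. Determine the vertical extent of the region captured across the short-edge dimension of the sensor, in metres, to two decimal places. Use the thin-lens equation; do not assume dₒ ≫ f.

dₒ: 20.8 m = 20800 mm.
Similar triangles through the lens centre give W/dₒ = h/dᵢ; with 1/f = 1/dₒ + 1/dᵢ this gives W = h·(dₒ − f)/f.
W = 52.63 mm × (20800 − 14.9) / 14.9 = 52.63 × 1394.9732 ≈ 73417.437 mm = 73.4174 m.

73.42 m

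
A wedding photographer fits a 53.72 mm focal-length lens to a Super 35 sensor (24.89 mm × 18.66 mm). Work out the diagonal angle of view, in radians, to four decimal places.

0.5637 rad

Sensor diagonal = √(24.89² + 18.66²) = √967.7077 ≈ 31.1080 mm.
Angle of view α = 2·arctan(d/2f) with d = 31.1080 mm and f = 53.72 mm.
d/2f = 0.28954; arctan(0.28954) ≈ 0.2818 rad, so α ≈ 0.5637 rad.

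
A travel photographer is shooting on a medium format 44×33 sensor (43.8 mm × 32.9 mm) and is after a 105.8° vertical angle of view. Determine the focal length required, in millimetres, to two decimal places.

12.44 mm

From α = 2·arctan(h/2f) we get f = h / (2·tan(α/2)).
With h = 32.9 mm and α/2 = 52.9°, tan(α/2) ≈ 1.32224, so f ≈ 32.9 / 2.64447 ≈ 12.4410 mm.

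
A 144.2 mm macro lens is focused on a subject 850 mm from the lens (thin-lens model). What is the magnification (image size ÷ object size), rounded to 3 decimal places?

0.204×

Thin lens: 1/f = 1/dₒ + 1/dᵢ → 1/dᵢ = 1/144.2 − 1/850 = 0.0057583 mm⁻¹, so dᵢ ≈ 173.6611 mm.
Magnification m = dᵢ/dₒ = 173.6611/850 ≈ 0.20431.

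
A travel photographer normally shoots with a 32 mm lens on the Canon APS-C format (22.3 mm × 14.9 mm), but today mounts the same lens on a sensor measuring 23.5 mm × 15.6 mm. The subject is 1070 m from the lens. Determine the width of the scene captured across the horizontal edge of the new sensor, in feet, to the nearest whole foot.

The focal length stays 32 mm; the relevant sensor dimension is now w = 23.5 mm. Object distance dₒ = 1070 m = 1.07e+06 mm.
Thin-lens field width W = w·(dₒ − f)/f = 23.5 × (1.07e+06 − 32)/32 ≈ 785757.750 mm = 785757.750/304.8 ft = 2577.95 ft.

2578 ft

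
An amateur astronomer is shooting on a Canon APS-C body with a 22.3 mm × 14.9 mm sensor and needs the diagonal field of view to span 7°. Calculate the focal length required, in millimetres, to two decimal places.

219.25 mm

Sensor diagonal = √(22.3² + 14.9²) = √719.3000 ≈ 26.8198 mm.
From α = 2·arctan(d/2f) we get f = d / (2·tan(α/2)).
With d = 26.8198 mm and α/2 = 3.5°, tan(α/2) ≈ 0.06116, so f ≈ 26.8198 / 0.12233 ≈ 219.2497 mm.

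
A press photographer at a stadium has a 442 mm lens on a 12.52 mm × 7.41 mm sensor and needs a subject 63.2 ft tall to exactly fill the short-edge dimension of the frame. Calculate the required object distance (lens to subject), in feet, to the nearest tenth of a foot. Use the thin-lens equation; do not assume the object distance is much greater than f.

W: 63.2 ft × 304.8 mm/ft = 19263.36 mm.
Magnification m = h/W = dᵢ/dₒ; combined with 1/f = 1/dₒ + 1/dᵢ this gives dₒ = f·(1 + W/h).
dₒ = 442 mm × (1 + 19263.4/7.41) = 442 × 2600.6436 ≈ 1149484.490 mm = 1149484.490/304.8 ft = 3771.27 ft.

3771.3 ft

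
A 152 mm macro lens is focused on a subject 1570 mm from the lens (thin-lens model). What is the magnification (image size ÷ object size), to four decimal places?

Thin lens: 1/f = 1/dₒ + 1/dᵢ → 1/dᵢ = 1/152 − 1/1570 = 0.0059420 mm⁻¹, so dᵢ ≈ 168.2934 mm.
Magnification m = dᵢ/dₒ = 168.2934/1570 ≈ 0.10719.

0.1072×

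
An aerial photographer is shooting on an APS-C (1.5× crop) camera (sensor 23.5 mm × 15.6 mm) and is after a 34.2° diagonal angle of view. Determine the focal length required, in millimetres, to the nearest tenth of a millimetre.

Sensor diagonal = √(23.5² + 15.6²) = √795.6100 ≈ 28.2066 mm.
From α = 2·arctan(d/2f) we get f = d / (2·tan(α/2)).
With d = 28.2066 mm and α/2 = 17.1°, tan(α/2) ≈ 0.30764, so f ≈ 28.2066 / 0.61528 ≈ 45.8434 mm.

45.8 mm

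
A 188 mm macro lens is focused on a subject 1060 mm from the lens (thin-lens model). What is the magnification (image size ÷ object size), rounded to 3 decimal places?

Thin lens: 1/f = 1/dₒ + 1/dᵢ → 1/dᵢ = 1/188 − 1/1060 = 0.0043758 mm⁻¹, so dᵢ ≈ 228.5321 mm.
Magnification m = dᵢ/dₒ = 228.5321/1060 ≈ 0.21560.

0.216×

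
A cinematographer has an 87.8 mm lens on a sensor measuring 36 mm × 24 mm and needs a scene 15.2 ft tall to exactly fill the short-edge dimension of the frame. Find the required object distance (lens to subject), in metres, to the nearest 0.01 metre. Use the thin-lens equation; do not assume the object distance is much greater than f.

W: 15.2 ft × 304.8 mm/ft = 4632.96 mm.
Magnification m = h/W = dᵢ/dₒ; combined with 1/f = 1/dₒ + 1/dᵢ this gives dₒ = f·(1 + W/h).
dₒ = 87.8 mm × (1 + 4632.96/24) = 87.8 × 194.0400 ≈ 17036.711 mm = 17.0367 m.

17.04 m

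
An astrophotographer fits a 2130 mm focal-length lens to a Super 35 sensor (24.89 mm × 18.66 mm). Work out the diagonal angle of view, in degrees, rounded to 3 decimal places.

Sensor diagonal = √(24.89² + 18.66²) = √967.7077 ≈ 31.1080 mm.
Angle of view α = 2·arctan(d/2f) with d = 31.1080 mm and f = 2130 mm.
d/2f = 0.00730; arctan(0.00730) ≈ 0.4184°, so α ≈ 0.8368°.

0.837°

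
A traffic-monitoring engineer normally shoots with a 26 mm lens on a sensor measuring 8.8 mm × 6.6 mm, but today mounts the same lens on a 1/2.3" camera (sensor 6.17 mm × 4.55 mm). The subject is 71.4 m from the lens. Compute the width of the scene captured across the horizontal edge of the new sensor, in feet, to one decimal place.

55.6 ft

The focal length stays 26 mm; the relevant sensor dimension is now w = 6.17 mm. Object distance dₒ = 71.4 m = 71400 mm.
Thin-lens field width W = w·(dₒ − f)/f = 6.17 × (71400 − 26)/26 ≈ 16937.599 mm = 16937.599/304.8 ft = 55.5696 ft.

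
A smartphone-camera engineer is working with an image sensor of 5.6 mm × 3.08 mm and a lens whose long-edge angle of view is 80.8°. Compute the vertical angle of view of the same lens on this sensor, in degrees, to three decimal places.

50.167°

From the long-edge AOV: f = 5.6 / (2·tan(40.4°)) = 5.6 / 1.70213 ≈ 3.2900 mm.
Vertical AOV = 2·arctan(3.08 / (2 × 3.2900)) = 2·arctan(0.46809) ≈ 50.1673°.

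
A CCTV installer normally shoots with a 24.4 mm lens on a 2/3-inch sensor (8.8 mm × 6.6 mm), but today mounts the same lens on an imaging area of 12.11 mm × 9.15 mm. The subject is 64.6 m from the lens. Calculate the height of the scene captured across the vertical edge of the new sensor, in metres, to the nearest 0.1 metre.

The focal length stays 24.4 mm; the relevant sensor dimension is now h = 9.15 mm. Object distance dₒ = 64.6 m = 64600 mm.
Thin-lens field height W = h·(dₒ − f)/f = 9.15 × (64600 − 24.4)/24.4 ≈ 24215.850 mm = 24.2159 m.

24.2 m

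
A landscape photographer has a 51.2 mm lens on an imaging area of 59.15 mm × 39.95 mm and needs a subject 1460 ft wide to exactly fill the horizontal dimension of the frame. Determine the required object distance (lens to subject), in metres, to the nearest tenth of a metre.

385.2 m

W: 1460 ft × 304.8 mm/ft = 445007.99 mm.
Magnification m = w/W = dᵢ/dₒ; combined with 1/f = 1/dₒ + 1/dᵢ this gives dₒ = f·(1 + W/w).
dₒ = 51.2 mm × (1 + 445008/59.15) = 51.2 × 7524.3810 ≈ 385248.307 mm = 385.248 m.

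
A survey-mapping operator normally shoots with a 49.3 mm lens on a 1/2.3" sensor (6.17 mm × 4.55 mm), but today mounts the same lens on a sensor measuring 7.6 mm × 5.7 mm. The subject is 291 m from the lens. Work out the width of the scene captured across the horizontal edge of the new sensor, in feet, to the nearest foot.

147 ft

The focal length stays 49.3 mm; the relevant sensor dimension is now w = 7.6 mm. Object distance dₒ = 291 m = 291000 mm.
Thin-lens field width W = w·(dₒ − f)/f = 7.6 × (291000 − 49.3)/49.3 ≈ 44852.441 mm = 44852.441/304.8 ft = 147.154 ft.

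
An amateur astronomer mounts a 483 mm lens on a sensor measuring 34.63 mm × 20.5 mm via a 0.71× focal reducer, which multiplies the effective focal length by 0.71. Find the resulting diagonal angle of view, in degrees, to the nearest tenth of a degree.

Effective focal length f = 483 × 0.71 = 342.93 mm.
Sensor diagonal = √(34.63² + 20.5²) = √1619.4869 ≈ 40.2428 mm.
α = 2·arctan(40.243 / (2 × 342.93)) = 2·arctan(0.05868) ≈ 6.7160°.

6.7°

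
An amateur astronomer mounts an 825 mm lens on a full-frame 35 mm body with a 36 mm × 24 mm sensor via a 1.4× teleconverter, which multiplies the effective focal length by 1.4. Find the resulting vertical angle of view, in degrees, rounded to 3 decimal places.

Effective focal length f = 825 × 1.4 = 1155 mm.
α = 2·arctan(24 / (2 × 1155)) = 2·arctan(0.01039) ≈ 1.1905°.

1.191°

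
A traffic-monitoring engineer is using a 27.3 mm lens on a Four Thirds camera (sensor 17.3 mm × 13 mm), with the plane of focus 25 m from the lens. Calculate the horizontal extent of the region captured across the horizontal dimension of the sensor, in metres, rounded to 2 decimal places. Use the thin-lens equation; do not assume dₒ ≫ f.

dₒ: 25 m = 25000 mm.
Similar triangles through the lens centre give W/dₒ = w/dᵢ; with 1/f = 1/dₒ + 1/dᵢ this gives W = w·(dₒ − f)/f.
W = 17.3 mm × (25000 − 27.3) / 27.3 = 17.3 × 914.7509 ≈ 15825.191 mm = 15.8252 m.

15.83 m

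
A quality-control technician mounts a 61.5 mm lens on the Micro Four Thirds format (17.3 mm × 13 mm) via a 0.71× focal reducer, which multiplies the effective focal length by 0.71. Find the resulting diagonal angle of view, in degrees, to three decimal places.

Effective focal length f = 61.5 × 0.71 = 43.665 mm.
Sensor diagonal = √(17.3² + 13²) = √468.2900 ≈ 21.6400 mm.
α = 2·arctan(21.640 / (2 × 43.665)) = 2·arctan(0.24780) ≈ 27.8346°.

27.835°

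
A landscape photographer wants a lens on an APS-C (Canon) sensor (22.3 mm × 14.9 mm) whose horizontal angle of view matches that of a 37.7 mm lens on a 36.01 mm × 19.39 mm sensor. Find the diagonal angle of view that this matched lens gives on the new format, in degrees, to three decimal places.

Equal horizontal AOV ⇒ f₂ = f₁ · 22.3/36.01 = 37.7 × 0.61927 ≈ 23.3466 mm.
Sensor diagonal = √(22.3² + 14.9²) = √719.3000 ≈ 26.8198 mm.
Diagonal AOV on the new format = 2·arctan(26.8198 / (2 × 23.3466)) = 2·arctan(0.57438) ≈ 59.7447°.

59.745°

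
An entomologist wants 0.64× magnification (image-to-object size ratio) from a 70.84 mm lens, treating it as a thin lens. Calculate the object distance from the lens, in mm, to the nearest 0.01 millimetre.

181.53 mm

With m = dᵢ/dₒ and 1/f = 1/dₒ + 1/dᵢ, substituting dᵢ = m·dₒ gives 1/f = (1 + 1/m)/dₒ, hence dₒ = f·(1 + 1/m).
dₒ = 70.84 × (1 + 1/0.64) = 70.84 × 2.56250 ≈ 181.528 mm.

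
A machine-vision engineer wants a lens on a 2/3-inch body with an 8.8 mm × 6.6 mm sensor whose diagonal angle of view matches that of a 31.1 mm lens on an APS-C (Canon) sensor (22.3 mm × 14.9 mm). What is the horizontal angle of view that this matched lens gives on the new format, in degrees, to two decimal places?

38.06°

Sensor diagonal = √(22.3² + 14.9²) = √719.3000 ≈ 26.8198 mm.
Sensor diagonal = √(8.8² + 6.6²) = √121.0000 ≈ 11.0000 mm.
Equal diagonal AOV ⇒ f₂ = f₁ · 11.0000/26.8198 = 31.1 × 0.41015 ≈ 12.7555 mm.
Horizontal AOV on the new format = 2·arctan(8.8 / (2 × 12.7555)) = 2·arctan(0.34495) ≈ 38.0636°.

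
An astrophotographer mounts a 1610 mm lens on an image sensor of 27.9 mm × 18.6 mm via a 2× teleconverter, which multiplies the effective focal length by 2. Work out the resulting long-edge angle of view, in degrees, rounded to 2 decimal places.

Effective focal length f = 1610 × 2 = 3220 mm.
α = 2·arctan(27.9 / (2 × 3220)) = 2·arctan(0.00433) ≈ 0.4964°.

0.50°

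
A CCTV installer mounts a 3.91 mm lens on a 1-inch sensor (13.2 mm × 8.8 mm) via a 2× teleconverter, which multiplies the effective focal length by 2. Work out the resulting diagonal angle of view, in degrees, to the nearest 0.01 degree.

Effective focal length f = 3.91 × 2 = 7.82 mm.
Sensor diagonal = √(13.2² + 8.8²) = √251.6800 ≈ 15.8644 mm.
α = 2·arctan(15.864 / (2 × 7.82)) = 2·arctan(1.01435) ≈ 90.8163°.

90.82°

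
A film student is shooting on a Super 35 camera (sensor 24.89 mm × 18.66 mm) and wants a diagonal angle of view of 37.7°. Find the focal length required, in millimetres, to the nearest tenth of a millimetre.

Sensor diagonal = √(24.89² + 18.66²) = √967.7077 ≈ 31.1080 mm.
From α = 2·arctan(d/2f) we get f = d / (2·tan(α/2)).
With d = 31.1080 mm and α/2 = 18.85°, tan(α/2) ≈ 0.34140, so f ≈ 31.1080 / 0.68280 ≈ 45.5592 mm.

45.6 mm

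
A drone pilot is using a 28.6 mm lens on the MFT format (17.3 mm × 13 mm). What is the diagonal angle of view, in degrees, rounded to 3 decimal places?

Sensor diagonal = √(17.3² + 13²) = √468.2900 ≈ 21.6400 mm.
Angle of view α = 2·arctan(d/2f) with d = 21.6400 mm and f = 28.6 mm.
d/2f = 0.37832; arctan(0.37832) ≈ 20.7227°, so α ≈ 41.4455°.

41.445°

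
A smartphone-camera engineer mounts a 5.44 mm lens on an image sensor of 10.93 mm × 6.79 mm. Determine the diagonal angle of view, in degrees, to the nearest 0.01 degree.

Sensor diagonal = √(10.93² + 6.79²) = √165.5690 ≈ 12.8674 mm.
Angle of view α = 2·arctan(d/2f) with d = 12.8674 mm and f = 5.44 mm.
d/2f = 1.18266; arctan(1.18266) ≈ 49.7838°, so α ≈ 99.5676°.

99.57°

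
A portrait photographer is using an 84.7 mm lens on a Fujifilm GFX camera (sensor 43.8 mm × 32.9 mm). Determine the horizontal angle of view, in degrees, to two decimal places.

28.99°

Angle of view α = 2·arctan(w/2f) with w = 43.8 mm and f = 84.7 mm.
w/2f = 0.25856; arctan(0.25856) ≈ 14.4969°, so α ≈ 28.9938°.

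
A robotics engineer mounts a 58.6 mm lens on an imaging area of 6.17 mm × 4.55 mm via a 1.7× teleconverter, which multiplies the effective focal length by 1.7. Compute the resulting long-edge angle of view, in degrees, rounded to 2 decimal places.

Effective focal length f = 58.6 × 1.7 = 99.62 mm.
α = 2·arctan(6.17 / (2 × 99.62)) = 2·arctan(0.03097) ≈ 3.5475°.

3.55°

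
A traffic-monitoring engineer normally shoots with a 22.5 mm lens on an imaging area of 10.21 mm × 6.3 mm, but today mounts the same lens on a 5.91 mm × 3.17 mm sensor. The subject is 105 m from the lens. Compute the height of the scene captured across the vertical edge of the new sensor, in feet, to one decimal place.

48.5 ft

The focal length stays 22.5 mm; the relevant sensor dimension is now h = 3.17 mm. Object distance dₒ = 105 m = 105000 mm.
Thin-lens field height W = h·(dₒ − f)/f = 3.17 × (105000 − 22.5)/22.5 ≈ 14790.163 mm = 14790.163/304.8 ft = 48.5242 ft.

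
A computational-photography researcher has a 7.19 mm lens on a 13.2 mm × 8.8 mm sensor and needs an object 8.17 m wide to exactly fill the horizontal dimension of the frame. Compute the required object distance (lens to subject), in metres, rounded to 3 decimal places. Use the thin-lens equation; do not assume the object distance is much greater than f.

4.457 m

W: 8.17 m = 8170 mm.
Magnification m = w/W = dᵢ/dₒ; combined with 1/f = 1/dₒ + 1/dᵢ this gives dₒ = f·(1 + W/w).
dₒ = 7.19 mm × (1 + 8170/13.2) = 7.19 × 619.9394 ≈ 4457.364 mm = 4.45736 m.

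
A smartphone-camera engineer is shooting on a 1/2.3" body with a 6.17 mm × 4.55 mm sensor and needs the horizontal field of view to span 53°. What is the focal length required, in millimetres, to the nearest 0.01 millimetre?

From α = 2·arctan(w/2f) we get f = w / (2·tan(α/2)).
With w = 6.17 mm and α/2 = 26.5°, tan(α/2) ≈ 0.49858, so f ≈ 6.17 / 0.99716 ≈ 6.1876 mm.

6.19 mm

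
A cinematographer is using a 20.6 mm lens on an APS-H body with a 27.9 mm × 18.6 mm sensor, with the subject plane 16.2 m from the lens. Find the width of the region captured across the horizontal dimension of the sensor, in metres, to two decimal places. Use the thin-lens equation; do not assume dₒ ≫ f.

dₒ: 16.2 m = 16200 mm.
Similar triangles through the lens centre give W/dₒ = w/dᵢ; with 1/f = 1/dₒ + 1/dᵢ this gives W = w·(dₒ − f)/f.
W = 27.9 mm × (16200 − 20.6) / 20.6 = 27.9 × 785.4078 ≈ 21912.877 mm = 21.9129 m.

21.91 m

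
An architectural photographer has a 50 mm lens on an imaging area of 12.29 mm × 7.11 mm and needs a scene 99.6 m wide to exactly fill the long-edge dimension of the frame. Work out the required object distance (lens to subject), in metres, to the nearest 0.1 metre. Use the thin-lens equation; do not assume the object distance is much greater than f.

W: 99.6 m = 99600 mm.
Magnification m = w/W = dᵢ/dₒ; combined with 1/f = 1/dₒ + 1/dᵢ this gives dₒ = f·(1 + W/w).
dₒ = 50 mm × (1 + 99600/12.29) = 50 × 8105.1497 ≈ 405257.486 mm = 405.257 m.

405.3 m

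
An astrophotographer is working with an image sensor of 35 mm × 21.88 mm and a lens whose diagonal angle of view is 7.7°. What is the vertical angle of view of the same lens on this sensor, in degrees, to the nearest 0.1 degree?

4.1°

Sensor diagonal = √(35² + 21.88²) = √1703.7344 ≈ 41.2763 mm.
From the diagonal AOV: f = 41.2763 / (2·tan(3.85°)) = 41.2763 / 0.13459 ≈ 306.6751 mm.
Vertical AOV = 2·arctan(21.88 / (2 × 306.6751)) = 2·arctan(0.03567) ≈ 4.0861°.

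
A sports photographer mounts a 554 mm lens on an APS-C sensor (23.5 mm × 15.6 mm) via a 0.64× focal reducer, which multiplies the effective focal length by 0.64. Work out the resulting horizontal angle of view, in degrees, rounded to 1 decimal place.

Effective focal length f = 554 × 0.64 = 354.56 mm.
α = 2·arctan(23.5 / (2 × 354.56)) = 2·arctan(0.03314) ≈ 3.7961°.

3.8°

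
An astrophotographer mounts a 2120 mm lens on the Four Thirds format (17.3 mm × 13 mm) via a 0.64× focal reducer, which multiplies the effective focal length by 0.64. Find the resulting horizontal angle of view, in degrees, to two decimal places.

0.73°

Effective focal length f = 2120 × 0.64 = 1356.8 mm.
α = 2·arctan(17.3 / (2 × 1356.8)) = 2·arctan(0.00638) ≈ 0.7305°.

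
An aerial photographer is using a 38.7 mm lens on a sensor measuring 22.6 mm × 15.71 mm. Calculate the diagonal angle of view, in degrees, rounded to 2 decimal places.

Sensor diagonal = √(22.6² + 15.71²) = √757.5641 ≈ 27.5239 mm.
Angle of view α = 2·arctan(d/2f) with d = 27.5239 mm and f = 38.7 mm.
d/2f = 0.35561; arctan(0.35561) ≈ 19.5757°, so α ≈ 39.1514°.

39.15°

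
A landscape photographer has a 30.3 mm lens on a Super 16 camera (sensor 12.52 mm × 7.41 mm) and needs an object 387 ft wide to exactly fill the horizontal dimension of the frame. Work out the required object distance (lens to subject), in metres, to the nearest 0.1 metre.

285.5 m

W: 387 ft × 304.8 mm/ft = 117957.60 mm.
Magnification m = w/W = dᵢ/dₒ; combined with 1/f = 1/dₒ + 1/dᵢ this gives dₒ = f·(1 + W/w).
dₒ = 30.3 mm × (1 + 117958/12.52) = 30.3 × 9422.5332 ≈ 285502.757 mm = 285.503 m.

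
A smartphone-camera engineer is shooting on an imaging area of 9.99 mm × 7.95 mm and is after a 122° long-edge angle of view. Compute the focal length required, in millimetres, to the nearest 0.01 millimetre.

From α = 2·arctan(w/2f) we get f = w / (2·tan(α/2)).
With w = 9.99 mm and α/2 = 61°, tan(α/2) ≈ 1.80405, so f ≈ 9.99 / 3.60810 ≈ 2.7688 mm.

2.77 mm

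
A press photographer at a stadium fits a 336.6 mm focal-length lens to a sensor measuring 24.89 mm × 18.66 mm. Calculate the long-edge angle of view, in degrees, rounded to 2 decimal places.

4.23°

Angle of view α = 2·arctan(w/2f) with w = 24.89 mm and f = 336.6 mm.
w/2f = 0.03697; arctan(0.03697) ≈ 2.1174°, so α ≈ 4.2348°.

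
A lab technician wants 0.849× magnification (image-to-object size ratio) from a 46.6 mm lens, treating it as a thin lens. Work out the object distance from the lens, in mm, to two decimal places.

101.49 mm

With m = dᵢ/dₒ and 1/f = 1/dₒ + 1/dᵢ, substituting dᵢ = m·dₒ gives 1/f = (1 + 1/m)/dₒ, hence dₒ = f·(1 + 1/m).
dₒ = 46.6 × (1 + 1/0.849) = 46.6 × 2.17786 ≈ 101.488 mm.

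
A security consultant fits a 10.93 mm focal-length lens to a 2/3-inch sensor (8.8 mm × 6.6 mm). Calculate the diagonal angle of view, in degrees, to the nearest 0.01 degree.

Sensor diagonal = √(8.8² + 6.6²) = √121.0000 ≈ 11.0000 mm.
Angle of view α = 2·arctan(d/2f) with d = 11.0000 mm and f = 10.93 mm.
d/2f = 0.50320; arctan(0.50320) ≈ 26.7116°, so α ≈ 53.4233°.

53.42°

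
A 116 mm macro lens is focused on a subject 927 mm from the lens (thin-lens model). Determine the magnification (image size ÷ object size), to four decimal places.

0.1430×

Thin lens: 1/f = 1/dₒ + 1/dᵢ → 1/dᵢ = 1/116 − 1/927 = 0.0075419 mm⁻¹, so dᵢ ≈ 132.5919 mm.
Magnification m = dᵢ/dₒ = 132.5919/927 ≈ 0.14303.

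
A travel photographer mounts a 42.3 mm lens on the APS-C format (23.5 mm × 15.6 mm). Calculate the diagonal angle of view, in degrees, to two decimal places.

Sensor diagonal = √(23.5² + 15.6²) = √795.6100 ≈ 28.2066 mm.
Angle of view α = 2·arctan(d/2f) with d = 28.2066 mm and f = 42.3 mm.
d/2f = 0.33341; arctan(0.33341) ≈ 18.4389°, so α ≈ 36.8779°.

36.88°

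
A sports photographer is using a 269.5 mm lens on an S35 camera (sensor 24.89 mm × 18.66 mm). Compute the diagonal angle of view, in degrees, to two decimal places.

Sensor diagonal = √(24.89² + 18.66²) = √967.7077 ≈ 31.1080 mm.
Angle of view α = 2·arctan(d/2f) with d = 31.1080 mm and f = 269.5 mm.
d/2f = 0.05771; arctan(0.05771) ≈ 3.3031°, so α ≈ 6.6062°.

6.61°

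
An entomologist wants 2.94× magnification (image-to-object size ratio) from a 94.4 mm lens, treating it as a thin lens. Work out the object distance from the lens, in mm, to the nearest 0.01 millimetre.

With m = dᵢ/dₒ and 1/f = 1/dₒ + 1/dᵢ, substituting dᵢ = m·dₒ gives 1/f = (1 + 1/m)/dₒ, hence dₒ = f·(1 + 1/m).
dₒ = 94.4 × (1 + 1/2.94) = 94.4 × 1.34014 ≈ 126.509 mm.

126.51 mm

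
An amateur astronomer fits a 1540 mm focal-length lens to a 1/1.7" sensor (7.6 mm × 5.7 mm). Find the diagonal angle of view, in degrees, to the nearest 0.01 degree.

0.35°

Sensor diagonal = √(7.6² + 5.7²) = √90.2500 ≈ 9.5000 mm.
Angle of view α = 2·arctan(d/2f) with d = 9.5000 mm and f = 1540 mm.
d/2f = 0.00308; arctan(0.00308) ≈ 0.1767°, so α ≈ 0.3534°.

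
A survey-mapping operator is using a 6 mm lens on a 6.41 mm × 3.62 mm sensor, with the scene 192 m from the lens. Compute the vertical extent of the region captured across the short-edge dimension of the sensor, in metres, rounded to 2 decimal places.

dₒ: 192 m = 192000 mm.
Similar triangles through the lens centre give W/dₒ = h/dᵢ; with 1/f = 1/dₒ + 1/dᵢ this gives W = h·(dₒ − f)/f.
W = 3.62 mm × (192000 − 6) / 6 = 3.62 × 31999.0000 ≈ 115836.380 mm = 115.836 m.

115.84 m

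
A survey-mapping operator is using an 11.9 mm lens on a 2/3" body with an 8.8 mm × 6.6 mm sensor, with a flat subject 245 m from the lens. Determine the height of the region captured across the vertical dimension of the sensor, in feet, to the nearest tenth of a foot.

dₒ: 245 m = 245000 mm.
Similar triangles through the lens centre give W/dₒ = h/dᵢ; with 1/f = 1/dₒ + 1/dᵢ this gives W = h·(dₒ − f)/f.
W = 6.6 mm × (245000 − 11.9) / 11.9 = 6.6 × 20587.2353 ≈ 135875.753 mm = 135875.753/304.8 ft = 445.787 ft.

445.8 ft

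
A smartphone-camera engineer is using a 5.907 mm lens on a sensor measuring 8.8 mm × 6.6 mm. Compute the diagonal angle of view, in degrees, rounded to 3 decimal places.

85.913°

Sensor diagonal = √(8.8² + 6.6²) = √121.0000 ≈ 11.0000 mm.
Angle of view α = 2·arctan(d/2f) with d = 11.0000 mm and f = 5.907 mm.
d/2f = 0.93110; arctan(0.93110) ≈ 42.9566°, so α ≈ 85.9131°.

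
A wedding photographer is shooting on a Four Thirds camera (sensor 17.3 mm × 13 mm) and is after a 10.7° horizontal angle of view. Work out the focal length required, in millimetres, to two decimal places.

92.37 mm

From α = 2·arctan(w/2f) we get f = w / (2·tan(α/2)).
With w = 17.3 mm and α/2 = 5.35°, tan(α/2) ≈ 0.09365, so f ≈ 17.3 / 0.18729 ≈ 92.3677 mm.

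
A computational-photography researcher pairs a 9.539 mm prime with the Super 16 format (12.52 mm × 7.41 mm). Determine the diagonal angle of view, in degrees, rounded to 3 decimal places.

74.657°

Sensor diagonal = √(12.52² + 7.41²) = √211.6585 ≈ 14.5485 mm.
Angle of view α = 2·arctan(d/2f) with d = 14.5485 mm and f = 9.539 mm.
d/2f = 0.76258; arctan(0.76258) ≈ 37.3284°, so α ≈ 74.6568°.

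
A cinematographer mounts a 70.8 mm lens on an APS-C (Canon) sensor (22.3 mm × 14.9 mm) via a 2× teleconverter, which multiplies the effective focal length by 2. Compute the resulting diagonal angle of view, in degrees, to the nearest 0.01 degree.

Effective focal length f = 70.8 × 2 = 141.6 mm.
Sensor diagonal = √(22.3² + 14.9²) = √719.3000 ≈ 26.8198 mm.
α = 2·arctan(26.820 / (2 × 141.6)) = 2·arctan(0.09470) ≈ 10.8198°.

10.82°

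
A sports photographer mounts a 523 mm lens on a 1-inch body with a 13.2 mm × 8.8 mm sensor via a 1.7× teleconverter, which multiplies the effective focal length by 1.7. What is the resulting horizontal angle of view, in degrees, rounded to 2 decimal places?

Effective focal length f = 523 × 1.7 = 889.1 mm.
α = 2·arctan(13.2 / (2 × 889.1)) = 2·arctan(0.00742) ≈ 0.8506°.

0.85°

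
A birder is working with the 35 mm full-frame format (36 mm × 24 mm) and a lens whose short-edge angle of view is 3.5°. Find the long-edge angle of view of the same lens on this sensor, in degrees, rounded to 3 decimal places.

5.248°

From the short-edge AOV: f = 24 / (2·tan(1.75°)) = 24 / 0.06111 ≈ 392.7632 mm.
Long-edge AOV = 2·arctan(36 / (2 × 392.7632)) = 2·arctan(0.04583) ≈ 5.2480°.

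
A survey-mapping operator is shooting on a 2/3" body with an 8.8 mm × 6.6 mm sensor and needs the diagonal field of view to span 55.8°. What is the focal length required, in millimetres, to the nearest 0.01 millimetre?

10.39 mm

Sensor diagonal = √(8.8² + 6.6²) = √121.0000 ≈ 11.0000 mm.
From α = 2·arctan(d/2f) we get f = d / (2·tan(α/2)).
With d = 11.0000 mm and α/2 = 27.9°, tan(α/2) ≈ 0.52947, so f ≈ 11.0000 / 1.05895 ≈ 10.3877 mm.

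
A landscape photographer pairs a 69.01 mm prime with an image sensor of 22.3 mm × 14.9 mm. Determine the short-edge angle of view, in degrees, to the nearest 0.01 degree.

12.32°

Angle of view α = 2·arctan(h/2f) with h = 14.9 mm and f = 69.01 mm.
h/2f = 0.10796; arctan(0.10796) ≈ 6.1615°, so α ≈ 12.3230°.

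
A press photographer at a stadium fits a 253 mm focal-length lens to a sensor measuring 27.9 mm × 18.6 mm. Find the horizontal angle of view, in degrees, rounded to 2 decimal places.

Angle of view α = 2·arctan(w/2f) with w = 27.9 mm and f = 253 mm.
w/2f = 0.05514; arctan(0.05514) ≈ 3.1560°, so α ≈ 6.3120°.

6.31°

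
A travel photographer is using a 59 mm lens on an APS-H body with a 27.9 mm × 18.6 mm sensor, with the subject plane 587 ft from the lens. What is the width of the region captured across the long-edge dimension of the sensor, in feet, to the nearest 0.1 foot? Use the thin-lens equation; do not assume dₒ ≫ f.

dₒ: 587 ft × 304.8 mm/ft = 178917.59 mm.
Similar triangles through the lens centre give W/dₒ = w/dᵢ; with 1/f = 1/dₒ + 1/dᵢ this gives W = w·(dₒ − f)/f.
W = 27.9 mm × (178918 − 59) / 59 = 27.9 × 3031.5016 ≈ 84578.895 mm = 84578.895/304.8 ft = 277.49 ft.

277.5 ft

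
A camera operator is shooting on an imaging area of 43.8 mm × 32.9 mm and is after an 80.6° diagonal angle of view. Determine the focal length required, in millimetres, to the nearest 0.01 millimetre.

Sensor diagonal = √(43.8² + 32.9²) = √3000.8500 ≈ 54.7800 mm.
From α = 2·arctan(d/2f) we get f = d / (2·tan(α/2)).
With d = 54.7800 mm and α/2 = 40.3°, tan(α/2) ≈ 0.84806, so f ≈ 54.7800 / 1.69612 ≈ 32.2972 mm.

32.30 mm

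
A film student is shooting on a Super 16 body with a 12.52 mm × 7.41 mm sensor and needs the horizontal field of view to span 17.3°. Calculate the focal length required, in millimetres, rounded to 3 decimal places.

41.149 mm

From α = 2·arctan(w/2f) we get f = w / (2·tan(α/2)).
With w = 12.52 mm and α/2 = 8.65°, tan(α/2) ≈ 0.15213, so f ≈ 12.52 / 0.30426 ≈ 41.1494 mm.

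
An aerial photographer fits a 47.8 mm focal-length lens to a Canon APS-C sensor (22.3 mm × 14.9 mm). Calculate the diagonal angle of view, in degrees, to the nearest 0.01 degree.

Sensor diagonal = √(22.3² + 14.9²) = √719.3000 ≈ 26.8198 mm.
Angle of view α = 2·arctan(d/2f) with d = 26.8198 mm and f = 47.8 mm.
d/2f = 0.28054; arctan(0.28054) ≈ 15.6710°, so α ≈ 31.3420°.

31.34°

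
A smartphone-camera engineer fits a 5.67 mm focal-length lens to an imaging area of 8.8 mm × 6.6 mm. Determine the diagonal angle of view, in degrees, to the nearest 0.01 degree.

88.26°

Sensor diagonal = √(8.8² + 6.6²) = √121.0000 ≈ 11.0000 mm.
Angle of view α = 2·arctan(d/2f) with d = 11.0000 mm and f = 5.67 mm.
d/2f = 0.97002; arctan(0.97002) ≈ 44.1281°, so α ≈ 88.2561°.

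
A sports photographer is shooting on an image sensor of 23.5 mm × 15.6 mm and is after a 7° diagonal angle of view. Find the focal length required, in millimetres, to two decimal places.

230.59 mm

Sensor diagonal = √(23.5² + 15.6²) = √795.6100 ≈ 28.2066 mm.
From α = 2·arctan(d/2f) we get f = d / (2·tan(α/2)).
With d = 28.2066 mm and α/2 = 3.5°, tan(α/2) ≈ 0.06116, so f ≈ 28.2066 / 0.12233 ≈ 230.5866 mm.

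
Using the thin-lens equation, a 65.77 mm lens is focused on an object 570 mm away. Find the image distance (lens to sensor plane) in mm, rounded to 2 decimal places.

1/dᵢ = 1/f − 1/dₒ = 1/65.77 − 1/570 = 0.0134501 mm⁻¹.
dᵢ = 1/0.0134501 ≈ 74.3488 mm.

74.35 mm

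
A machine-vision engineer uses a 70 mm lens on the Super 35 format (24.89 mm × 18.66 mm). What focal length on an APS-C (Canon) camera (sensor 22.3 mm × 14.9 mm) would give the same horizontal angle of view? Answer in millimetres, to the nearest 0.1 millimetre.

Equal angle of view means equal width/f ratio, so f₂ = f₁ · (width₂/width₁) = 70 × 22.3/24.89.
f₂ = 70 × 0.89594 ≈ 62.716 mm.

62.7 mm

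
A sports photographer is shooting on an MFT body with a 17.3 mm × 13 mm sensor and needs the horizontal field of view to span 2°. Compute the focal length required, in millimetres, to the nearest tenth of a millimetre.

From α = 2·arctan(w/2f) we get f = w / (2·tan(α/2)).
With w = 17.3 mm and α/2 = 1°, tan(α/2) ≈ 0.01746, so f ≈ 17.3 / 0.03491 ≈ 495.5582 mm.

495.6 mm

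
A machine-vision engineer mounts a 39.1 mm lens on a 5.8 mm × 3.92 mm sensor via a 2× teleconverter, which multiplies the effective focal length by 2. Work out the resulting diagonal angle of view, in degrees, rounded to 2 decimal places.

5.13°

Effective focal length f = 39.1 × 2 = 78.2 mm.
Sensor diagonal = √(5.8² + 3.92²) = √49.0064 ≈ 7.0005 mm.
α = 2·arctan(7.000 / (2 × 78.2)) = 2·arctan(0.04476) ≈ 5.1257°.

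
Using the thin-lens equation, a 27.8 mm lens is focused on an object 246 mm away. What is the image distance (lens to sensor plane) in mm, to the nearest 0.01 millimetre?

1/dᵢ = 1/f − 1/dₒ = 1/27.8 − 1/246 = 0.0319062 mm⁻¹.
dᵢ = 1/0.0319062 ≈ 31.3419 mm.

31.34 mm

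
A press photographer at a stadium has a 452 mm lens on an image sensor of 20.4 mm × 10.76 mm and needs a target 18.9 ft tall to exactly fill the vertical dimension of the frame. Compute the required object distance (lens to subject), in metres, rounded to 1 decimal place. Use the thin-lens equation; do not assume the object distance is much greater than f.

242.4 m

W: 18.9 ft × 304.8 mm/ft = 5760.72 mm.
Magnification m = h/W = dᵢ/dₒ; combined with 1/f = 1/dₒ + 1/dᵢ this gives dₒ = f·(1 + W/h).
dₒ = 452 mm × (1 + 5760.72/10.76) = 452 × 536.3829 ≈ 242445.063 mm = 242.445 m.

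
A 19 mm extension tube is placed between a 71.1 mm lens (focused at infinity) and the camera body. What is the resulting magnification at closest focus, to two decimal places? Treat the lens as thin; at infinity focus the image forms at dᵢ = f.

The tube moves the image plane from f to f + e, so dᵢ = 71.1 + 19 = 90.1 mm. Focus is achieved when 1/f = 1/dₒ + 1/dᵢ, giving dₒ = 1/(1/f − 1/(f+e)).
Magnification m = dᵢ/dₒ = (f+e)·(1/f − 1/(f+e)) = e/f = 19/71.1 ≈ 0.2672.

0.27×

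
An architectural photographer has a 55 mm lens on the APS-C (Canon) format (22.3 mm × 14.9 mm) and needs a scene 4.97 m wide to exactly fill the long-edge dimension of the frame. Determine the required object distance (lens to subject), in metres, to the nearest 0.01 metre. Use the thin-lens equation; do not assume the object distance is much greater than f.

W: 4.97 m = 4970 mm.
Magnification m = w/W = dᵢ/dₒ; combined with 1/f = 1/dₒ + 1/dᵢ this gives dₒ = f·(1 + W/w).
dₒ = 55 mm × (1 + 4970/22.3) = 55 × 223.8700 ≈ 12312.848 mm = 12.3128 m.

12.31 m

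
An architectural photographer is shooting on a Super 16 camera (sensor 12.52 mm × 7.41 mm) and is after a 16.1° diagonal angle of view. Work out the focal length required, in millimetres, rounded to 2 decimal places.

51.43 mm

Sensor diagonal = √(12.52² + 7.41²) = √211.6585 ≈ 14.5485 mm.
From α = 2·arctan(d/2f) we get f = d / (2·tan(α/2)).
With d = 14.5485 mm and α/2 = 8.05°, tan(α/2) ≈ 0.14143, so f ≈ 14.5485 / 0.28286 ≈ 51.4332 mm.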